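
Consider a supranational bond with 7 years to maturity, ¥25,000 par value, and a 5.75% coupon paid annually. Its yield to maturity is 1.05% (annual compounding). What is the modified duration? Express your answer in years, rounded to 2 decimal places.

6.04 years

Periodic yield y = 0.0105. First find Macaulay duration:
  t   CF        PV=CF/(1+0.0105)^t    t·PV
  1     1,437.50     1,422.5631     1,422.5631
  2     1,437.50     1,407.7814     2,815.5628
  3     1,437.50     1,393.1533     4,179.4598
  4     1,437.50     1,378.6772     5,514.7087
  5     1,437.50     1,364.3515     6,821.7574
  6     1,437.50     1,350.1746     8,101.0478
  7    26,437.50    24,573.4515   172,014.1603
  Σ                 32,890.1525   200,869.2598
P = 32,890.1525; Macaulay duration = 200,869.2598 / 32,890.1525 = 6.10728 years.
Modified duration = D_Mac / (1 + y) = 6.10728 / 1.0105 = 6.04382 years.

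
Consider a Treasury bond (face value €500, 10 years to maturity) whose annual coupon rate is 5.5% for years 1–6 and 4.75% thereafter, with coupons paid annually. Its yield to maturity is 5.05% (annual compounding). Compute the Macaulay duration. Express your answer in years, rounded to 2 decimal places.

Periodic yield y = 0.0505. Discount each cash flow and weight by its year:
  t   CF        PV=CF/(1+0.0505)^t    t·PV
  1        27.50        26.1780        26.1780
  2        27.50        24.9196        49.8391
  3        27.50        23.7216        71.1649
  4        27.50        22.5813        90.3251
  5        27.50        21.4957       107.4787
  6        27.50        20.4624       122.7743
  7        23.75        16.8225       117.7577
  8        23.75        16.0138       128.1106
  9        23.75        15.2440       137.1961
  10      523.75       320.0099     3,200.0994
  Σ                    507.4489     4,050.9239
Price P = Σ PV = 507.4489.
Macaulay duration = Σ(t·PV) / P = 4,050.9239 / 507.4489 = 7.98292 years.

7.98 years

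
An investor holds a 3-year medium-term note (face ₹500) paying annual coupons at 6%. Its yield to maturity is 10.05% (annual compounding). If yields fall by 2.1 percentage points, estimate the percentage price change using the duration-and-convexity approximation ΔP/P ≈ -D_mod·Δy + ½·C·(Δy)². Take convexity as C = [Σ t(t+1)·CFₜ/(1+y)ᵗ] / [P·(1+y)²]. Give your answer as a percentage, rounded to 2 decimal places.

With y = 0.1005:
  t   CF        PV=CF/(1+0.1005)^t    t·PV        t(t+1)·PV
  1        30.00        27.2603        27.2603          54.5207
  2        30.00        24.7709        49.5417         148.6252
  3       530.00       397.6543     1,192.9630       4,771.8521
  Σ                    449.6855     1,269.7651       4,974.9980
P = 449.6855; D_Mac = 2.82367 yrs; D_mod = 2.56581 yrs; C = 9.13490.
Duration effect: -2.56581 × (-0.021) = +0.053882
Convexity effect: 0.5 × 9.13490 × (-0.021)² = +0.0020142
ΔP/P ≈ +0.053882 + 0.0020142 = +0.055896 = +5.5896%.

+5.59%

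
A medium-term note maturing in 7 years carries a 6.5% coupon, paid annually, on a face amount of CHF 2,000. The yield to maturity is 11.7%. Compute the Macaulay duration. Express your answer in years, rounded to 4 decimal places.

5.6459 years

Periodic yield y = 0.117. Discount each cash flow and weight by its year:
  t   CF        PV=CF/(1+0.117)^t    t·PV
  1       130.00       116.3832       116.3832
  2       130.00       104.1926       208.3853
  3       130.00        93.2790       279.8370
  4       130.00        83.5085       334.0340
  5       130.00        74.7614       373.8071
  6       130.00        66.9305       401.5832
  7     2,130.00       981.7647     6,872.3526
  Σ                  1,520.8199     8,586.3822
Price P = Σ PV = 1,520.8199.
Macaulay duration = Σ(t·PV) / P = 8,586.3822 / 1,520.8199 = 5.64589 years.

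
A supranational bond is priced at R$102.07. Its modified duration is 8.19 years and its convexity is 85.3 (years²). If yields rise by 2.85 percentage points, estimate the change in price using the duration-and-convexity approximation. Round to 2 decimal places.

-R$20.29

Duration effect: -D_mod·Δy = -8.19 × (+0.0285) = -0.233415
Convexity effect: ½·C·(Δy)² = 0.5 × 85.3 × (0.0285)² = +0.0346424625
ΔP/P ≈ -0.233415 + 0.0346424625 = -0.1987725375
ΔP ≈ 102.07 × (-0.1987725375) = -20.288712902625.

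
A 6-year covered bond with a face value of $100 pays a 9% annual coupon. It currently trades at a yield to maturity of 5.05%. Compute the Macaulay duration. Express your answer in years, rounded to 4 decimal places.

Periodic yield y = 0.0505. Discount each cash flow and weight by its year:
  t   CF        PV=CF/(1+0.0505)^t    t·PV
  1         9.00         8.5673         8.5673
  2         9.00         8.1555        16.3110
  3         9.00         7.7634        23.2903
  4         9.00         7.3902        29.5609
  5         9.00         7.0350        35.1748
  6       109.00        81.1055       486.6328
  Σ                    120.0170       599.5373
Price P = Σ PV = 120.0170.
Macaulay duration = Σ(t·PV) / P = 599.5373 / 120.0170 = 4.99544 years.

4.9954 years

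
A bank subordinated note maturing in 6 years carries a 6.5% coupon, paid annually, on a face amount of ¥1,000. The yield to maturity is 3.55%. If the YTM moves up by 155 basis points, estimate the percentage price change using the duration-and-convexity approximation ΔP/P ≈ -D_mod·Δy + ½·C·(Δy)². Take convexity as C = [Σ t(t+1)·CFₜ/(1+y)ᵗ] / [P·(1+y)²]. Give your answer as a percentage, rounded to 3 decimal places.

With y = 0.0355:
  t   CF        PV=CF/(1+0.0355)^t    t·PV        t(t+1)·PV
  1        65.00        62.7716        62.7716         125.5432
  2        65.00        60.6196       121.2392         363.7177
  3        65.00        58.5414       175.6242         702.4967
  4        65.00        56.5344       226.1377       1,130.6884
  5        65.00        54.5963       272.9813       1,637.8876
  6     1,065.00       863.8712     5,183.2271      36,282.5898
  Σ                  1,156.9345     6,041.9811      40,242.9234
P = 1,156.9345; D_Mac = 5.22241 yrs; D_mod = 5.04337 yrs; C = 32.43998.
Duration effect: -5.04337 × (+0.0155) = -0.078172
Convexity effect: 0.5 × 32.43998 × (0.0155)² = +0.0038969
ΔP/P ≈ -0.078172 + 0.0038969 = -0.074275 = -7.4275%.

-7.428%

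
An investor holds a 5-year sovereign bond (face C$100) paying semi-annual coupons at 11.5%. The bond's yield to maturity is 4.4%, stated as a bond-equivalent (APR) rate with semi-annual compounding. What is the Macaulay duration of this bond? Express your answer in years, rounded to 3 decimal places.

4.091 years

Periodic yield y = 0.022. Discount each cash flow and weight by its period:
  t   CF        PV=CF/(1+0.022)^t    t·PV
  1         5.75         5.6262         5.6262
  2         5.75         5.5051        11.0102
  3         5.75         5.3866        16.1598
  4         5.75         5.2707        21.0826
  5         5.75         5.1572        25.7860
  6         5.75         5.0462        30.2771
  7         5.75         4.9376        34.5629
  8         5.75         4.8313        38.6501
  9         5.75         4.7273        42.5454
  10      105.75        85.0690       850.6902
  Σ                    131.5571     1,076.3904
Price P = Σ PV = 131.5571.
Macaulay duration = Σ(t·PV) / P = 1,076.3904 / 131.5571 = 8.18193 half-year periods.
In years: 8.18193 / 2 = 4.09096 years.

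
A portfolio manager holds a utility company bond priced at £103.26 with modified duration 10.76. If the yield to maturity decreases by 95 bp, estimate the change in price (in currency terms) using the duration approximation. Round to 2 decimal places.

+£10.56

Duration approximation: ΔP/P ≈ -D_mod · Δy = -10.76 × (-0.0095) = +0.102220.
ΔP ≈ 103.26 × (+0.102220) = +10.5552372.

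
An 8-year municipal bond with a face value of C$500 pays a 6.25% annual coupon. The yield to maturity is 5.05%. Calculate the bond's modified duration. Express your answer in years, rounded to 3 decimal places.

Periodic yield y = 0.0505. First find Macaulay duration:
  t   CF        PV=CF/(1+0.0505)^t    t·PV
  1        31.25        29.7477        29.7477
  2        31.25        28.3177        56.6354
  3        31.25        26.9564        80.8692
  4        31.25        25.6605       102.6422
  5        31.25        24.4270       122.1349
  6        31.25        23.2527       139.5163
  7        31.25        22.1349       154.9443
  8       531.25       358.2040     2,865.6324
  Σ                    538.7010     3,552.1224
P = 538.7010; Macaulay duration = 3,552.1224 / 538.7010 = 6.59387 years.
Modified duration = D_Mac / (1 + y) = 6.59387 / 1.0505 = 6.27688 years.

6.277 years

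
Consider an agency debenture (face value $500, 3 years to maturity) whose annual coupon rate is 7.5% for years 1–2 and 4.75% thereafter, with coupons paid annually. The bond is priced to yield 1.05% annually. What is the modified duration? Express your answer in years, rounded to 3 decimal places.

2.780 years

Periodic yield y = 0.0105. First find Macaulay duration:
  t   CF        PV=CF/(1+0.0105)^t    t·PV
  1        37.50        37.1103        37.1103
  2        37.50        36.7247        73.4495
  3       523.75       507.5924     1,522.7771
  Σ                    581.4274     1,633.3369
P = 581.4274; Macaulay duration = 1,633.3369 / 581.4274 = 2.80918 years.
Modified duration = D_Mac / (1 + y) = 2.80918 / 1.0105 = 2.77999 years.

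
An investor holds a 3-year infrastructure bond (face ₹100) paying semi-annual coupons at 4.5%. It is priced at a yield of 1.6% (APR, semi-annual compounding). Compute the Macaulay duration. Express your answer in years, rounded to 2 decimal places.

Periodic yield y = 0.008. Discount each cash flow and weight by its period:
  t   CF        PV=CF/(1+0.008)^t    t·PV
  1         2.25         2.2321         2.2321
  2         2.25         2.2144         4.4289
  3         2.25         2.1969         6.5906
  4         2.25         2.1794         8.7177
  5         2.25         2.1621        10.8106
  6       102.25        97.4765       584.8593
  Σ                    108.4615       617.6391
Price P = Σ PV = 108.4615.
Macaulay duration = Σ(t·PV) / P = 617.6391 / 108.4615 = 5.69455 half-year periods.
In years: 5.69455 / 2 = 2.84727 years.

2.85 years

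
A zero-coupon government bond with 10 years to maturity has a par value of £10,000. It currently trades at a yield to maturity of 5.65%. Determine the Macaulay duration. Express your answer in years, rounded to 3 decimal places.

A zero-coupon bond has a single cash flow at maturity, so its Macaulay duration equals its maturity: 10 years.

10.000 years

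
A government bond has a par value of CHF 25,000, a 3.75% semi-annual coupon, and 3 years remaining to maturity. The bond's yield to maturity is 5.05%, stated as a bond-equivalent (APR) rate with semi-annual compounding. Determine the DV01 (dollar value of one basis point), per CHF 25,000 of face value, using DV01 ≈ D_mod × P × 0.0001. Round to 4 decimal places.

Periodic yield y = 0.02525.
  t   CF        PV=CF/(1+0.02525)^t    t·PV
  1       468.75       457.2056       457.2056
  2       468.75       445.9454       891.8909
  3       468.75       434.9626     1,304.8879
  4       468.75       424.2503     1,697.0012
  5       468.75       413.8018     2,069.0091
  6    25,468.75    21,929.5118   131,577.0706
  Σ                 24,105.6775   137,997.0652
P = 24,105.6775; D_Mac = 5.72467 half-year periods = 2.86234 yrs; D_mod = 2.79184 yrs.
DV01 ≈ 2.79184 × 24,105.6775 × 0.0001 = 6.729923.

CHF 6.7299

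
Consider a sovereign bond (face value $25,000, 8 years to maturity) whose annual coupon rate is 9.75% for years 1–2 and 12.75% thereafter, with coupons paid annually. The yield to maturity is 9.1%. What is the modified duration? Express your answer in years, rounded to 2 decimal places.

5.39 years

Periodic yield y = 0.091. First find Macaulay duration:
  t   CF        PV=CF/(1+0.091)^t    t·PV
  1     2,437.50     2,234.1888     2,234.1888
  2     2,437.50     2,047.8358     4,095.6715
  3     3,187.50     2,454.5729     7,363.7188
  4     3,187.50     2,249.8377     8,999.3508
  5     3,187.50     2,062.1794    10,310.8969
  6     3,187.50     1,890.1736    11,341.0415
  7     3,187.50     1,732.5147    12,127.6032
  8    28,187.50    14,042.9566   112,343.6530
  Σ                 28,714.2596   168,816.1246
P = 28,714.2596; Macaulay duration = 168,816.1246 / 28,714.2596 = 5.87917 years.
Modified duration = D_Mac / (1 + y) = 5.87917 / 1.091 = 5.38879 years.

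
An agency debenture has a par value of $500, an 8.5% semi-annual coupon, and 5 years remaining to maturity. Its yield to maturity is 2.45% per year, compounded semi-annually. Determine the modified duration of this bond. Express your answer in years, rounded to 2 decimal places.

Periodic yield y = 0.01225. First find Macaulay duration:
  t   CF        PV=CF/(1+0.01225)^t    t·PV
  1        21.25        20.9928        20.9928
  2        21.25        20.7388        41.4776
  3        21.25        20.4878        61.4634
  4        21.25        20.2399        80.9595
  5        21.25        19.9949        99.9747
  6        21.25        19.7530       118.5178
  7        21.25        19.5139       136.5974
  8        21.25        19.2778       154.2221
  9        21.25        19.0445       171.4002
  10      521.25       461.4963     4,614.9629
  Σ                    641.5396     5,500.5684
P = 641.5396; Macaulay duration = 5,500.5684 / 641.5396 = 8.57401 half-year periods = 4.28701 years.
Modified duration = D_Mac / (1 + y) = 4.28701 / 1.01225 = 4.23513 years.

4.24 years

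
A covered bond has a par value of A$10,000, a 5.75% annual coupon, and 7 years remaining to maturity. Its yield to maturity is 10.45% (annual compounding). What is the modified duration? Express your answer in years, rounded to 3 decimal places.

5.243 years

Periodic yield y = 0.1045. First find Macaulay duration:
  t   CF        PV=CF/(1+0.1045)^t    t·PV
  1       575.00       520.5976       520.5976
  2       575.00       471.3423       942.6846
  3       575.00       426.7472     1,280.2416
  4       575.00       386.3714     1,545.4856
  5       575.00       349.8157     1,749.0783
  6       575.00       316.7186     1,900.3114
  7    10,575.00     5,273.7597    36,916.3177
  Σ                  7,745.3523    44,854.7167
P = 7,745.3523; Macaulay duration = 44,854.7167 / 7,745.3523 = 5.79118 years.
Modified duration = D_Mac / (1 + y) = 5.79118 / 1.1045 = 5.24326 years.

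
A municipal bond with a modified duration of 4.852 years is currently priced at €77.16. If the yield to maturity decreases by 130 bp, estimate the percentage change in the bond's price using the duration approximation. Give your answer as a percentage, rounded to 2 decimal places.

+6.31%

Duration approximation: ΔP/P ≈ -D_mod · Δy = -4.852 × (-0.013) = +0.063076.
As a percentage: +6.3076%.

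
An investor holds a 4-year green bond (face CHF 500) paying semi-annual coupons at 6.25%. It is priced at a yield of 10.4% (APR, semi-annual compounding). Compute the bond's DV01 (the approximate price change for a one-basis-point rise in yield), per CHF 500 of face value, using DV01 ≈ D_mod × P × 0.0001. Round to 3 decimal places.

Periodic yield y = 0.052.
  t   CF        PV=CF/(1+0.052)^t    t·PV
  1       15.625        14.8527        14.8527
  2       15.625        14.1185        28.2370
  3       15.625        13.4206        40.2619
  4       15.625        12.7573        51.0290
  5       15.625        12.1267        60.6333
  6       15.625        11.5272        69.1635
  7       15.625        10.9575        76.7022
  8      515.625       343.7226     2,749.7805
  Σ                    433.4830     3,090.6601
P = 433.4830; D_Mac = 7.12983 half-year periods = 3.56492 yrs; D_mod = 3.38870 yrs.
DV01 ≈ 3.38870 × 433.4830 × 0.0001 = 0.146894.

CHF 0.147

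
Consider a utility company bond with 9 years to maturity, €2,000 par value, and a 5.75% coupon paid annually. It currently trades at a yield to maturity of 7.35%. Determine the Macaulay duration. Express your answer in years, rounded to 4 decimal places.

7.1614 years

Periodic yield y = 0.0735. Discount each cash flow and weight by its year:
  t   CF        PV=CF/(1+0.0735)^t    t·PV
  1       115.00       107.1262       107.1262
  2       115.00        99.7915       199.5831
  3       115.00        92.9591       278.8772
  4       115.00        86.5944       346.3775
  5       115.00        80.6655       403.3273
  6       115.00        75.1425       450.8549
  7       115.00        69.9977       489.9836
  8       115.00        65.2051       521.6407
  9     2,115.00     1,117.0997    10,053.8972
  Σ                  1,794.5816    12,851.6676
Price P = Σ PV = 1,794.5816.
Macaulay duration = Σ(t·PV) / P = 12,851.6676 / 1,794.5816 = 7.16137 years.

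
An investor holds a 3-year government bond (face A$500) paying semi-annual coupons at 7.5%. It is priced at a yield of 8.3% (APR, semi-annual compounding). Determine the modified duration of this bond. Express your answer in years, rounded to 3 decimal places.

2.629 years

Periodic yield y = 0.0415. First find Macaulay duration:
  t   CF        PV=CF/(1+0.0415)^t    t·PV
  1        18.75        18.0029        18.0029
  2        18.75        17.2855        34.5711
  3        18.75        16.5968        49.7903
  4        18.75        15.9354        63.7418
  5        18.75        15.3005        76.5024
  6       518.75       406.4456     2,438.6738
  Σ                    489.5667     2,681.2822
P = 489.5667; Macaulay duration = 2,681.2822 / 489.5667 = 5.47685 half-year periods = 2.73842 years.
Modified duration = D_Mac / (1 + y) = 2.73842 / 1.0415 = 2.62931 years.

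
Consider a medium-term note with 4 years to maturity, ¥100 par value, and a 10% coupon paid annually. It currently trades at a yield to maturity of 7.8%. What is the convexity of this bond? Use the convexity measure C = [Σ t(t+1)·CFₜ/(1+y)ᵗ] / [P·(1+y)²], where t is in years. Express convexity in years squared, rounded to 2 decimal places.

With y = 0.078:
  t   CF        PV=CF/(1+0.078)^t    t·PV        t(t+1)·PV
  1        10.00         9.2764         9.2764          18.5529
  2        10.00         8.6052        17.2105          51.6314
  3        10.00         7.9826        23.9478          95.7911
  4       110.00        81.4550       325.8199       1,629.0996
  Σ                    107.3192       376.2546       1,795.0749
P = 107.3192.
Convexity = Σ t(t+1)·PV / [P·(1+y)²] = 1,795.0749 / (107.3192 × 1.162084) = 14.39354.

14.39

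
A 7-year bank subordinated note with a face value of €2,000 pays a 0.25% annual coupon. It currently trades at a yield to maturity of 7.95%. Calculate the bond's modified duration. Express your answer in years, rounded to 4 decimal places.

Periodic yield y = 0.0795. First find Macaulay duration:
  t   CF        PV=CF/(1+0.0795)^t    t·PV
  1         5.00         4.6318         4.6318
  2         5.00         4.2907         8.5813
  3         5.00         3.9747        11.9240
  4         5.00         3.6820        14.7279
  5         5.00         3.4108        17.0540
  6         5.00         3.1596        18.9577
  7     2,005.00     1,173.6966     8,215.8763
  Σ                  1,196.8461     8,291.7530
P = 1,196.8461; Macaulay duration = 8,291.7530 / 1,196.8461 = 6.92800 years.
Modified duration = D_Mac / (1 + y) = 6.92800 / 1.0795 = 6.41779 years.

6.4178 years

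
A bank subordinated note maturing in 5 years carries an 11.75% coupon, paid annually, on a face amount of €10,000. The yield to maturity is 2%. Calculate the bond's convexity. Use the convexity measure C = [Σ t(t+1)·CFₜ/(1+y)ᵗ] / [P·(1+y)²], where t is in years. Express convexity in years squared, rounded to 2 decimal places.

22.90

With y = 0.02:
  t   CF        PV=CF/(1+0.02)^t    t·PV        t(t+1)·PV
  1     1,175.00     1,151.9608     1,151.9608       2,303.9216
  2     1,175.00     1,129.3733     2,258.7466       6,776.2399
  3     1,175.00     1,107.2287     3,321.6862      13,286.7449
  4     1,175.00     1,085.5184     4,342.0735      21,710.3675
  5    11,175.00    10,121.5418    50,607.7090     303,646.2540
  Σ                 14,595.6230    61,682.1762     347,723.5279
P = 14,595.6230.
Convexity = Σ t(t+1)·PV / [P·(1+y)²] = 347,723.5279 / (14,595.6230 × 1.040400) = 22.89871.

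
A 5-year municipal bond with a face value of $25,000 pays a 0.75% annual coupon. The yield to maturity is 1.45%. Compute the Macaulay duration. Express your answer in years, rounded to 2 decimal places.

4.92 years

Periodic yield y = 0.0145. Discount each cash flow and weight by its year:
  t   CF        PV=CF/(1+0.0145)^t    t·PV
  1       187.50       184.8201       184.8201
  2       187.50       182.1785       364.3570
  3       187.50       179.5747       538.7241
  4       187.50       177.0081       708.0323
  5    25,187.50    23,438.2297   117,191.1486
  Σ                 24,161.8111   118,987.0821
Price P = Σ PV = 24,161.8111.
Macaulay duration = Σ(t·PV) / P = 118,987.0821 / 24,161.8111 = 4.92459 years.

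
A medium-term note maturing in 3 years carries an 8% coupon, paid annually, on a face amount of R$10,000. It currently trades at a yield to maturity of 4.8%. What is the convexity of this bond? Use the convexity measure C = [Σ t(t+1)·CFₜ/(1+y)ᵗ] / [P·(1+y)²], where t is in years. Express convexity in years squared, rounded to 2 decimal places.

With y = 0.048:
  t   CF        PV=CF/(1+0.048)^t    t·PV        t(t+1)·PV
  1       800.00       763.3588       763.3588       1,526.7176
  2       800.00       728.3958     1,456.7916       4,370.3747
  3    10,800.00     9,382.9609    28,148.8828     112,595.5311
  Σ                 10,874.7155    30,369.0331     118,492.6233
P = 10,874.7155.
Convexity = Σ t(t+1)·PV / [P·(1+y)²] = 118,492.6233 / (10,874.7155 × 1.098304) = 9.92089.

9.92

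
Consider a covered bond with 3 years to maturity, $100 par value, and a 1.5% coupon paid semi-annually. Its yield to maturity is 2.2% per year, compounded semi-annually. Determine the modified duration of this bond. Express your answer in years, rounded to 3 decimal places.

Periodic yield y = 0.011. First find Macaulay duration:
  t   CF        PV=CF/(1+0.011)^t    t·PV
  1         0.75         0.7418         0.7418
  2         0.75         0.7338         1.4675
  3         0.75         0.7258         2.1774
  4         0.75         0.7179         2.8716
  5         0.75         0.7101         3.5504
  6       100.75        94.3492       566.0951
  Σ                     97.9785       576.9037
P = 97.9785; Macaulay duration = 576.9037 / 97.9785 = 5.88806 half-year periods = 2.94403 years.
Modified duration = D_Mac / (1 + y) = 2.94403 / 1.011 = 2.91200 years.

2.912 years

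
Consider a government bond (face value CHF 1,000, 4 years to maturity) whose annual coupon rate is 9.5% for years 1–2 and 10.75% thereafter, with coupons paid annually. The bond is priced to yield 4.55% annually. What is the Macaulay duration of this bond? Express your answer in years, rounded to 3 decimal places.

Periodic yield y = 0.0455. Discount each cash flow and weight by its year:
  t   CF        PV=CF/(1+0.0455)^t    t·PV
  1        95.00        90.8656        90.8656
  2        95.00        86.9112       173.8223
  3       107.50        94.0668       282.2004
  4     1,107.50       926.9314     3,707.7255
  Σ                  1,198.7750     4,254.6138
Price P = Σ PV = 1,198.7750.
Macaulay duration = Σ(t·PV) / P = 4,254.6138 / 1,198.7750 = 3.54913 years.

3.549 years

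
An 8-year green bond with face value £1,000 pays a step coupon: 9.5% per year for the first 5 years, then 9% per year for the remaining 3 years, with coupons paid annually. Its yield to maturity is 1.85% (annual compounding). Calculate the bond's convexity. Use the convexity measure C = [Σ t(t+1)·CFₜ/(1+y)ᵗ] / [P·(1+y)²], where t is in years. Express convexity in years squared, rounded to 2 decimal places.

50.83

With y = 0.0185:
  t   CF        PV=CF/(1+0.0185)^t    t·PV        t(t+1)·PV
  1        95.00        93.2744        93.2744         186.5488
  2        95.00        91.5802       183.1604         549.4811
  3        95.00        89.9167       269.7502       1,079.0008
  4        95.00        88.2835       353.1339       1,765.6697
  5        95.00        86.6799       433.3995       2,600.3972
  6        90.00        80.6262       483.7573       3,386.3013
  7        90.00        79.1617       554.1321       4,433.0569
  8     1,090.00       941.3220     7,530.5764      67,775.1875
  Σ                  1,550.8447     9,901.1843      81,775.6434
P = 1,550.8447.
Convexity = Σ t(t+1)·PV / [P·(1+y)²] = 81,775.6434 / (1,550.8447 × 1.037342) = 50.83158.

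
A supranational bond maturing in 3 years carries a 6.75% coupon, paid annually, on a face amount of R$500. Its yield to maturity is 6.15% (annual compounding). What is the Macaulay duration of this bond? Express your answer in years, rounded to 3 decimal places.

2.816 years

Periodic yield y = 0.0615. Discount each cash flow and weight by its year:
  t   CF        PV=CF/(1+0.0615)^t    t·PV
  1        33.75        31.7946        31.7946
  2        33.75        29.9525        59.9051
  3       533.75       446.2497     1,338.7490
  Σ                    507.9968     1,430.4487
Price P = Σ PV = 507.9968.
Macaulay duration = Σ(t·PV) / P = 1,430.4487 / 507.9968 = 2.81586 years.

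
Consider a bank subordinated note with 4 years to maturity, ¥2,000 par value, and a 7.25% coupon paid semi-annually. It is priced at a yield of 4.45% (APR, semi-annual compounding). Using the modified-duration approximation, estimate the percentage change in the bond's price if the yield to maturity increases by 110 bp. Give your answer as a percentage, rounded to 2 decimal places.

-3.84%

Periodic yield y = 0.02225. Modified duration first:
  t   CF        PV=CF/(1+0.02225)^t    t·PV
  1        72.50        70.9220        70.9220
  2        72.50        69.3783       138.7566
  3        72.50        67.8682       203.6047
  4        72.50        66.3910       265.5642
  5        72.50        64.9460       324.7300
  6        72.50        63.5324       381.1944
  7        72.50        62.1496       435.0470
  8     2,072.50     1,737.9512    13,903.6098
  Σ                  2,203.1388    15,723.4289
P = 2,203.1388; D_Mac = 7.13683 half-year periods = 3.56842 yrs; D_mod = 3.56842/(1+0.02225) = 3.49075 yrs.
ΔP/P ≈ -D_mod · Δy = -3.49075 × (+0.011) = -0.038398 = -3.8398%.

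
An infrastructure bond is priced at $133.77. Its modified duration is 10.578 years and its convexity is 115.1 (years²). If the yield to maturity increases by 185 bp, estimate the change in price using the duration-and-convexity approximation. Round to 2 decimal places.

Duration effect: -D_mod·Δy = -10.578 × (+0.0185) = -0.195693
Convexity effect: ½·C·(Δy)² = 0.5 × 115.1 × (0.0185)² = +0.0196964875
ΔP/P ≈ -0.195693 + 0.0196964875 = -0.1759965125
ΔP ≈ 133.77 × (-0.1759965125) = -23.543053477125.

-$23.54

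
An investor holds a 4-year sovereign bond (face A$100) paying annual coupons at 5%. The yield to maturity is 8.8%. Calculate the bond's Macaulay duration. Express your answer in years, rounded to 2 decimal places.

Periodic yield y = 0.088. Discount each cash flow and weight by its year:
  t   CF        PV=CF/(1+0.088)^t    t·PV
  1         5.00         4.5956         4.5956
  2         5.00         4.2239         8.4478
  3         5.00         3.8822        11.6467
  4       105.00        74.9331       299.7324
  Σ                     87.6348       324.4225
Price P = Σ PV = 87.6348.
Macaulay duration = Σ(t·PV) / P = 324.4225 / 87.6348 = 3.70198 years.

3.70 years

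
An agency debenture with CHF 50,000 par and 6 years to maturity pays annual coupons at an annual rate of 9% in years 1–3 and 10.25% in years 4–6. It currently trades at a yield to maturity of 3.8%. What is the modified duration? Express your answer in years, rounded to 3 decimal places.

Periodic yield y = 0.038. First find Macaulay duration:
  t   CF        PV=CF/(1+0.038)^t    t·PV
  1     4,500.00     4,335.2601     4,335.2601
  2     4,500.00     4,176.5512     8,353.1023
  3     4,500.00     4,023.6524    12,070.9571
  4     5,125.00     4,414.7331    17,658.9325
  5     5,125.00     4,253.1148    21,265.5738
  6    55,125.00    44,072.1748   264,433.0485
  Σ                 65,275.4863   328,116.8745
P = 65,275.4863; Macaulay duration = 328,116.8745 / 65,275.4863 = 5.02665 years.
Modified duration = D_Mac / (1 + y) = 5.02665 / 1.038 = 4.84263 years.

4.843 years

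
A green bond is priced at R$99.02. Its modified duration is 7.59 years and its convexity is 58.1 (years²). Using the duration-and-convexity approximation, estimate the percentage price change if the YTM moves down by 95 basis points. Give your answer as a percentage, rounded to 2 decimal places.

Duration effect: -D_mod·Δy = -7.59 × (-0.0095) = +0.072105
Convexity effect: ½·C·(Δy)² = 0.5 × 58.1 × (-0.0095)² = +0.0026217625
ΔP/P ≈ +0.072105 + 0.0026217625 = +0.0747267625
= +7.47267625%.

+7.47%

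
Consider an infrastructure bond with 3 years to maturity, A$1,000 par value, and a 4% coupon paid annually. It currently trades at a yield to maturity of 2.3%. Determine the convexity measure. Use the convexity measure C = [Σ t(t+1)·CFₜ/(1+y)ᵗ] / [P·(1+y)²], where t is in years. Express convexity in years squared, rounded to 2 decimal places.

With y = 0.023:
  t   CF        PV=CF/(1+0.023)^t    t·PV        t(t+1)·PV
  1        40.00        39.1007        39.1007          78.2014
  2        40.00        38.2216        76.4432         229.3295
  3     1,040.00       971.4187     2,914.2560      11,657.0238
  Σ                  1,048.7409     3,029.7998      11,964.5547
P = 1,048.7409.
Convexity = Σ t(t+1)·PV / [P·(1+y)²] = 11,964.5547 / (1,048.7409 × 1.046529) = 10.90127.

10.90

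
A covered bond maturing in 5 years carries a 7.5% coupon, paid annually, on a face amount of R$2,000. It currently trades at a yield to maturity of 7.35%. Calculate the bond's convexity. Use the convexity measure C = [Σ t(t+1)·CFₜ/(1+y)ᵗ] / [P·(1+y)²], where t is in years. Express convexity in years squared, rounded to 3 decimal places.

With y = 0.0735:
  t   CF        PV=CF/(1+0.0735)^t    t·PV        t(t+1)·PV
  1       150.00       139.7299       139.7299         279.4597
  2       150.00       130.1629       260.3258         780.9773
  3       150.00       121.2509       363.7528       1,455.0113
  4       150.00       112.9492       451.7967       2,258.9835
  5     2,150.00     1,508.0933     7,540.4666      45,242.7996
  Σ                  2,012.1862     8,756.0717      50,017.2314
P = 2,012.1862.
Convexity = Σ t(t+1)·PV / [P·(1+y)²] = 50,017.2314 / (2,012.1862 × 1.152402) = 21.56986.

21.570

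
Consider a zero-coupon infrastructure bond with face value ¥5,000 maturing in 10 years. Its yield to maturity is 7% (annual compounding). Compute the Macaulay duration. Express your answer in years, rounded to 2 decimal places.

A zero-coupon bond has a single cash flow at maturity, so its Macaulay duration equals its maturity: 10 years.

10.00 years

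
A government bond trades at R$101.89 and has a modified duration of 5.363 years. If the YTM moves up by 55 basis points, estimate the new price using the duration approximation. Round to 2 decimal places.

R$98.88

Duration approximation: ΔP/P ≈ -D_mod · Δy = -5.363 × (+0.0055) = -0.0294965.
New price ≈ 101.89 × (1 - 0.0294965) = 98.884601615.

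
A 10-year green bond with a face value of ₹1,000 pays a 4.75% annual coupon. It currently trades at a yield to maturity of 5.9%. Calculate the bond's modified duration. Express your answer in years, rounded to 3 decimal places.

Periodic yield y = 0.059. First find Macaulay duration:
  t   CF        PV=CF/(1+0.059)^t    t·PV
  1        47.50        44.8536        44.8536
  2        47.50        42.3547        84.7094
  3        47.50        39.9950       119.9850
  4        47.50        37.7668       151.0671
  5        47.50        35.6627       178.3133
  6        47.50        33.6758       202.0548
  7        47.50        31.7996       222.5973
  8        47.50        30.0280       240.2237
  9        47.50        28.3550       255.1952
  10    1,047.50       590.4654     5,904.6537
  Σ                    914.9565     7,403.6531
P = 914.9565; Macaulay duration = 7,403.6531 / 914.9565 = 8.09181 years.
Modified duration = D_Mac / (1 + y) = 8.09181 / 1.059 = 7.64099 years.

7.641 years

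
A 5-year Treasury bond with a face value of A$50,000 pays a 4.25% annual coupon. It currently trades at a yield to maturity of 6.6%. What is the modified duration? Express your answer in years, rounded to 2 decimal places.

Periodic yield y = 0.066. First find Macaulay duration:
  t   CF        PV=CF/(1+0.066)^t    t·PV
  1     2,125.00     1,993.4334     1,993.4334
  2     2,125.00     1,870.0126     3,740.0251
  3     2,125.00     1,754.2332     5,262.6995
  4     2,125.00     1,645.6221     6,582.4885
  5    52,125.00    37,866.9254   189,334.6272
  Σ                 45,130.2267   206,913.2737
P = 45,130.2267; Macaulay duration = 206,913.2737 / 45,130.2267 = 4.58480 years.
Modified duration = D_Mac / (1 + y) = 4.58480 / 1.066 = 4.30094 years.

4.30 years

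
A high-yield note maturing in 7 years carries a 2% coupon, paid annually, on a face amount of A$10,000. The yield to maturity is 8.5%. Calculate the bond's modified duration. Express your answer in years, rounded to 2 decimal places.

5.98 years

Periodic yield y = 0.085. First find Macaulay duration:
  t   CF        PV=CF/(1+0.085)^t    t·PV
  1       200.00       184.3318       184.3318
  2       200.00       169.8911       339.7821
  3       200.00       156.5816       469.7449
  4       200.00       144.3149       577.2594
  5       200.00       133.0091       665.0454
  6       200.00       122.5890       735.5341
  7    10,200.00     5,762.2488    40,335.7414
  Σ                  6,672.9662    43,307.4392
P = 6,672.9662; Macaulay duration = 43,307.4392 / 6,672.9662 = 6.48998 years.
Modified duration = D_Mac / (1 + y) = 6.48998 / 1.085 = 5.98155 years.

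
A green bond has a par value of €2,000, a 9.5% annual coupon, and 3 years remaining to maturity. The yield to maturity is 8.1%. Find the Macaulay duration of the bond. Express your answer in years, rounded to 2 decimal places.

Periodic yield y = 0.081. Discount each cash flow and weight by its year:
  t   CF        PV=CF/(1+0.081)^t    t·PV
  1       190.00       175.7632       175.7632
  2       190.00       162.5931       325.1863
  3     2,190.00     1,733.6724     5,201.0172
  Σ                  2,072.0287     5,701.9666
Price P = Σ PV = 2,072.0287.
Macaulay duration = Σ(t·PV) / P = 5,701.9666 / 2,072.0287 = 2.75188 years.

2.75 years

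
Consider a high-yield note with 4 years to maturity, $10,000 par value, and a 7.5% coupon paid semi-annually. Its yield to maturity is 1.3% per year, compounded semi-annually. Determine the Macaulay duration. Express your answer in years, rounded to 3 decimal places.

Periodic yield y = 0.0065. Discount each cash flow and weight by its period:
  t   CF        PV=CF/(1+0.0065)^t    t·PV
  1       375.00       372.5782       372.5782
  2       375.00       370.1721       740.3442
  3       375.00       367.7815     1,103.3446
  4       375.00       365.4064     1,461.6256
  5       375.00       363.0466     1,815.2330
  6       375.00       360.7020     2,164.2122
  7       375.00       358.3726     2,508.6083
  8    10,375.00     9,850.9445    78,807.5559
  Σ                 12,409.0040    88,973.5021
Price P = Σ PV = 12,409.0040.
Macaulay duration = Σ(t·PV) / P = 88,973.5021 / 12,409.0040 = 7.17008 half-year periods.
In years: 7.17008 / 2 = 3.58504 years.

3.585 years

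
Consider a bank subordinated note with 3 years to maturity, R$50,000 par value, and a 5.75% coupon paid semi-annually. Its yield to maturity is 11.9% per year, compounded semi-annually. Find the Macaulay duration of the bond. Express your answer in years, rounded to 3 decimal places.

2.777 years

Periodic yield y = 0.0595. Discount each cash flow and weight by its period:
  t   CF        PV=CF/(1+0.0595)^t    t·PV
  1     1,437.50     1,356.7721     1,356.7721
  2     1,437.50     1,280.5777     2,561.1554
  3     1,437.50     1,208.6623     3,625.9869
  4     1,437.50     1,140.7855     4,563.1422
  5     1,437.50     1,076.7207     5,383.6033
  6    51,437.50    36,364.2041   218,185.2244
  Σ                 42,427.7223   235,675.8842
Price P = Σ PV = 42,427.7223.
Macaulay duration = Σ(t·PV) / P = 235,675.8842 / 42,427.7223 = 5.55476 half-year periods.
In years: 5.55476 / 2 = 2.77738 years.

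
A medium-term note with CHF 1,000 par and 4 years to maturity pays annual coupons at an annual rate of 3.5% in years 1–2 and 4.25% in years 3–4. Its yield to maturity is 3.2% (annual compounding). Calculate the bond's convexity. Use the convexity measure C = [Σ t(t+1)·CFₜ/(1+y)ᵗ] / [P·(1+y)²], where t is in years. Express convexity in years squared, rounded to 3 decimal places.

17.514

With y = 0.032:
  t   CF        PV=CF/(1+0.032)^t    t·PV        t(t+1)·PV
  1        35.00        33.9147        33.9147          67.8295
  2        35.00        32.8631        65.7262         197.1787
  3        42.50        38.6678       116.0035         464.0140
  4     1,042.50       919.0884     3,676.3535      18,381.7676
  Σ                  1,024.5340     3,891.9980      19,110.7897
P = 1,024.5340.
Convexity = Σ t(t+1)·PV / [P·(1+y)²] = 19,110.7897 / (1,024.5340 × 1.065024) = 17.51430.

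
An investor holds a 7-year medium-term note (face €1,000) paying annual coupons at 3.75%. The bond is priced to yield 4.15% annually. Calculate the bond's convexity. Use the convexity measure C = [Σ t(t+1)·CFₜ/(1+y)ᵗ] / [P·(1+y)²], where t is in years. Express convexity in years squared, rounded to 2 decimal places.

With y = 0.0415:
  t   CF        PV=CF/(1+0.0415)^t    t·PV        t(t+1)·PV
  1        37.50        36.0058        36.0058          72.0115
  2        37.50        34.5711        69.1421         207.4264
  3        37.50        33.1935        99.5806         398.3224
  4        37.50        31.8709       127.4836         637.4178
  5        37.50        30.6009       153.0047         918.0285
  6        37.50        29.3816       176.2897       1,234.0277
  7     1,037.50       780.5005     5,463.5035      43,708.0280
  Σ                    976.1243     6,125.0099      47,175.2622
P = 976.1243.
Convexity = Σ t(t+1)·PV / [P·(1+y)²] = 47,175.2622 / (976.1243 × 1.084722) = 44.55441.

44.55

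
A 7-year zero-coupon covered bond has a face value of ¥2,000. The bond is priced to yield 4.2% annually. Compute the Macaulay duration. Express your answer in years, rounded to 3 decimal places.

A zero-coupon bond has a single cash flow at maturity, so its Macaulay duration equals its maturity: 7 years.

7.000 years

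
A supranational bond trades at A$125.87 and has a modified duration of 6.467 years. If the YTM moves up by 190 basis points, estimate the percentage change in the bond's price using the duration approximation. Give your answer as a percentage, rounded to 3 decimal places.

Duration approximation: ΔP/P ≈ -D_mod · Δy = -6.467 × (+0.019) = -0.122873.
As a percentage: -12.2873%.

-12.287%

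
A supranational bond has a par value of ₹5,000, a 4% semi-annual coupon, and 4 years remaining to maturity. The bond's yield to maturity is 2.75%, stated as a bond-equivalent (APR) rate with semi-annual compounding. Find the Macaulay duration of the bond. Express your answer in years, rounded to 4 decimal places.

Periodic yield y = 0.01375. Discount each cash flow and weight by its period:
  t   CF        PV=CF/(1+0.01375)^t    t·PV
  1       100.00        98.6436        98.6436
  2       100.00        97.3057       194.6114
  3       100.00        95.9859       287.9577
  4       100.00        94.6840       378.7359
  5       100.00        93.3997       466.9987
  6       100.00        92.1329       552.7975
  7       100.00        90.8833       636.1829
  8     5,100.00     4,572.1791    36,577.4332
  Σ                  5,235.2143    39,193.3608
Price P = Σ PV = 5,235.2143.
Macaulay duration = Σ(t·PV) / P = 39,193.3608 / 5,235.2143 = 7.48649 half-year periods.
In years: 7.48649 / 2 = 3.74324 years.

3.7432 years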